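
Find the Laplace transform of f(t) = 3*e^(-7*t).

3/(s + 7)

L{3} = 3/s.
By the first shifting theorem, multiplying by e^(-7t) replaces s with s + 7.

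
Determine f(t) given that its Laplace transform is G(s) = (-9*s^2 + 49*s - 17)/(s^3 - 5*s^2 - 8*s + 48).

Factor the denominator: s^3 - 5*s^2 - 8*s + 48 = (s - 4)^2*(s + 3).
Partial fraction decomposition gives [-4/(s - 4)] + [5/(s - 4)^2] + [-5/(s + 3)].
Invert each term: -4/(s - 4) ↔ -4e^(4t); 5/(s - 4)^2 ↔ 5t·e^(4t); -5/(s + 3) ↔ -5e^(-3t).

f(t) = 5*t*exp(4*t) - 4*exp(4*t) - 5*exp(-3*t)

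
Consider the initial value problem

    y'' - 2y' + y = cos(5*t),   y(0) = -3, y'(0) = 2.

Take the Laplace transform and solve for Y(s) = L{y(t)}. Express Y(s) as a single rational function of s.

Transform both sides with L{·}.
With L{y''} = s^2 Y - s·y(0) - y'(0) and L{y'} = sY - y(0), with y(0) = -3, y'(0) = 2: the LHS transforms to (s^2 - 2*s + 1)Y - (-3*s + 8).
The right side is L{cos(5*t)} = s/(s^2 + 25).
So (s^2 - 2*s + 1)Y = s/(s^2 + 25) + (-3*s + 8).
Isolate Y and clear denominators.

Y(s) = (-3*s^3 + 8*s^2 - 74*s + 200)/(s^4 - 2*s^3 + 26*s^2 - 50*s + 25)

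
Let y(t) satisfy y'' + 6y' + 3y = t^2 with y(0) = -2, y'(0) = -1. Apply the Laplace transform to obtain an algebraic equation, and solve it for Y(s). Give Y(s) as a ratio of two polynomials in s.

Y(s) = (-2*s^4 - 13*s^3 + 2)/(s^5 + 6*s^4 + 3*s^3)

Laplace-transform each side.
The derivative rules (L{y''} = s^2 Y - s·y(0) - y'(0) and L{y'} = sY - y(0), with y(0) = -2, y'(0) = -1) turn the left side into (s^2 + 6*s + 3)Y - (-2*s - 13).
The right side is L{t^2} = 2/s^3.
So (s^2 + 6*s + 3)Y = 2/s^3 + (-2*s - 13).
Divide through and combine into a single rational function.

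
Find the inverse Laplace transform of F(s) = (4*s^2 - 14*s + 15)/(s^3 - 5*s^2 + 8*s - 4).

3*t*exp(2*t) - exp(2*t) + 5*exp(t)

Factor the denominator: s^3 - 5*s^2 + 8*s - 4 = (s - 2)^2*(s - 1).
Partial fraction decomposition gives [-1/(s - 2)] + [3/(s - 2)^2] + [5/(s - 1)].
Invert each term: -1/(s - 2) ↔ -e^(2t); 3/(s - 2)^2 ↔ 3t·e^(2t); 5/(s - 1) ↔ 5e^(t).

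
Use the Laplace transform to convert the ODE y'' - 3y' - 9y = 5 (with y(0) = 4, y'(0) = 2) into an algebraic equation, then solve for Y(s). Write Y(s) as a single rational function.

Y(s) = (4*s^2 - 10*s + 5)/(s^3 - 3*s^2 - 9*s)

Apply the Laplace transform to the equation.
The derivative rules (L{y''} = s^2 Y - s·y(0) - y'(0) and L{y'} = sY - y(0), with y(0) = 4, y'(0) = 2) turn the left side into (s^2 - 3*s - 9)Y - (4*s - 10).
The right side is L{5} = 5/s.
So (s^2 - 3*s - 9)Y = 5/s + (4*s - 10).
Divide through and combine into a single rational function.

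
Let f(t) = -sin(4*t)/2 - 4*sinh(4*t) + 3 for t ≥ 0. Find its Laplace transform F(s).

F(s) = -2/(s^2 + 16) - 16/(s^2 - 16) + 3/s

The transform is linear, so treat each term independently.
(-1/2)·[L{sin(4t)} = 4/(s^2 + 16)]; (-4)·[L{sinh(4t)} = 4/(s^2 - 16)]; L{3} = 3/s.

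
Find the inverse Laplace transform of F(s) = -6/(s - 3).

Since L{e^(3t)} = 1/(s - 3), the inverse is e^(3*t), scaled by -6.

-6*exp(3*t)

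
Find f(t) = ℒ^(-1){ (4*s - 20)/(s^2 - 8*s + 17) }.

f(t) = -4*exp(4*t)*sin(t) + 4*exp(4*t)*cos(t)

Complete the square in the denominator: s^2 - 8*s + 17 = (s - 4)^2 + 1^2.
Split the numerator to match: 4*s - 20 = 4·(s - 4) - 4·1.
Invert each term: 4·(s - 4)/((s - 4)^2 + 1) ↔ 4e^(4t)cos(t); -4·1/((s - 4)^2 + 1) ↔ -4e^(4t)sin(t).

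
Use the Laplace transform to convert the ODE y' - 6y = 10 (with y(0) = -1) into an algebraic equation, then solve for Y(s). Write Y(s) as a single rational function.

Take the Laplace transform of both sides.
With L{y'} = sY - y(0) = sY - (-1): the LHS transforms to (s - 6)Y - (-1).
The right side is L{10} = 10/s.
So (s - 6)Y = 10/s + (-1).
Isolate Y and clear denominators.

Y(s) = (-s + 10)/(s^2 - 6*s)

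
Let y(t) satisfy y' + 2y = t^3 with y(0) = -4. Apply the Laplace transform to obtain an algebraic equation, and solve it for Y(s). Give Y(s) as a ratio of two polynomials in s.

Transform both sides with L{·}.
With L{y'} = sY - y(0) = sY - (-4): the LHS transforms to (s + 2)Y - (-4).
The right side is L{t^3} = 6/s^4.
So (s + 2)Y = 6/s^4 + (-4).
Divide through and combine into a single rational function.

Y(s) = (-4*s^4 + 6)/(s^5 + 2*s^4)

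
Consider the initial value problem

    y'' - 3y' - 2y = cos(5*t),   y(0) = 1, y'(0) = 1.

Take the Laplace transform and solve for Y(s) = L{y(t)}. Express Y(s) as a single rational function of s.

Transform both sides with L{·}.
With L{y''} = s^2 Y - s·y(0) - y'(0) and L{y'} = sY - y(0), with y(0) = 1, y'(0) = 1: the LHS transforms to (s^2 - 3*s - 2)Y - (s - 2).
The right side is L{cos(5*t)} = s/(s^2 + 25).
So (s^2 - 3*s - 2)Y = s/(s^2 + 25) + (s - 2).
Isolate Y and clear denominators.

Y(s) = (s^3 - 2*s^2 + 26*s - 50)/(s^4 - 3*s^3 + 23*s^2 - 75*s - 50)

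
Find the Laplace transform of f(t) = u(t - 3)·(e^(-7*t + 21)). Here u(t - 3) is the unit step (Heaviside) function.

By the second shifting theorem, L{u(t - c)·g(t - c)} = e^(-cs)·G(s) with c = 3 and G(s) = L{g(t)}.
L{e^(-7t)} = 1/(s + 7).

exp(-3*s)/(s + 7)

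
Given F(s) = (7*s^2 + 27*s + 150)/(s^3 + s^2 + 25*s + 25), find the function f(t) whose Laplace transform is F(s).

f(t) = 5*sin(5*t) + 2*cos(5*t) + 5*exp(-t)

Factor the denominator: s^3 + s^2 + 25*s + 25 = (s + 1)*(s^2 + 25).
Partial fraction decomposition gives [5/(s + 1)] + [2*s/(s^2 + 25)] + [25/(s^2 + 25)].
Invert each term: 5/(s + 1) ↔ 5e^(-t); 2·s/(s^2 + 25) ↔ 2cos(5t); 5·5/(s^2 + 25) ↔ 5sin(5t).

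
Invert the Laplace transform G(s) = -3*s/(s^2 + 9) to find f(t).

Since L{cos(3t)} = s/(s^2 + 9), the inverse is cos(3*t), scaled by -3.

f(t) = -3*cos(3*t)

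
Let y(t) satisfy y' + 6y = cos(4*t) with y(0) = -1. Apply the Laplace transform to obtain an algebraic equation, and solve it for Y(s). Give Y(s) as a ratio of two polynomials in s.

Y(s) = (-s^2 + s - 16)/(s^3 + 6*s^2 + 16*s + 96)

Transform both sides with L{·}.
With L{y'} = sY - y(0) = sY - (-1): the LHS transforms to (s + 6)Y - (-1).
The right side is L{cos(4*t)} = s/(s^2 + 16).
So (s + 6)Y = s/(s^2 + 16) + (-1).
Divide through and combine into a single rational function.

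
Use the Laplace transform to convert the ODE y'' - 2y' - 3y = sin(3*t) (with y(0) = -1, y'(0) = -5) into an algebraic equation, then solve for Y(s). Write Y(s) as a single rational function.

Laplace-transform each side.
With L{y''} = s^2 Y - s·y(0) - y'(0) and L{y'} = sY - y(0), with y(0) = -1, y'(0) = -5: the LHS transforms to (s^2 - 2*s - 3)Y - (-s - 3).
The right side is L{sin(3*t)} = 3/(s^2 + 9).
So (s^2 - 2*s - 3)Y = 3/(s^2 + 9) + (-s - 3).
Solve for Y(s) and write it as one ratio of polynomials.

Y(s) = (-s^3 - 3*s^2 - 9*s - 24)/(s^4 - 2*s^3 + 6*s^2 - 18*s - 27)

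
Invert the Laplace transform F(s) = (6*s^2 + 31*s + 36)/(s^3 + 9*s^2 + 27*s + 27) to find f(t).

f(t) = -3*t^2*exp(-3*t)/2 - 5*t*exp(-3*t) + 6*exp(-3*t)

Factor the denominator: s^3 + 9*s^2 + 27*s + 27 = (s + 3)^3.
Partial fraction decomposition gives [6/(s + 3)] + [-5/(s + 3)^2] + [-3/(s + 3)^3].
Invert each term: 6/(s + 3) ↔ 6e^(-3t); -5/(s + 3)^2 ↔ -5t·e^(-3t); -3/(s + 3)^3 ↔ (-3/2)t^2·e^(-3t).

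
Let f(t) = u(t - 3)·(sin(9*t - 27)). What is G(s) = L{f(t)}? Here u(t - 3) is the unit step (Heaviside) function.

By the second shifting theorem, L{u(t - c)·g(t - c)} = e^(-cs)·H(s) with c = 3 and H(s) = L{g(t)}.
L{sin(9t)} = 9/(s^2 + 81).

G(s) = 9*exp(-3*s)/(s^2 + 81)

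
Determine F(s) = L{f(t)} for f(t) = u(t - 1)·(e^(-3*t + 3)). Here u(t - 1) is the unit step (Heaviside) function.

By the second shifting theorem, L{u(t - c)·g(t - c)} = e^(-cs)·G(s) with c = 1 and G(s) = L{g(t)}.
L{e^(-3t)} = 1/(s + 3).

F(s) = exp(-s)/(s + 3)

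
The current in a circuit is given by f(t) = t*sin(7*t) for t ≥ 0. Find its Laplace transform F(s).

F(s) = 14*s/(s^2 + 49)^2

L{sin(7t)} = 7/(s^2 + 49).
Then apply L{t·g(t)} = -d/ds[G(s)] with G(s) = 7/(s^2 + 49):
differentiating 1 time and applying the sign gives 14*s/(s^2 + 49)^2.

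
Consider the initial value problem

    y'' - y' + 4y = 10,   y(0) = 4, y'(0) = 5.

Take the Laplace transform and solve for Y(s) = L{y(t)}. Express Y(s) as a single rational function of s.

Laplace-transform each side.
The derivative rules (L{y''} = s^2 Y - s·y(0) - y'(0) and L{y'} = sY - y(0), with y(0) = 4, y'(0) = 5) turn the left side into (s^2 - s + 4)Y - (4*s + 1).
The right side is L{10} = 10/s.
So (s^2 - s + 4)Y = 10/s + (4*s + 1).
Isolate Y and clear denominators.

Y(s) = (4*s^2 + s + 10)/(s^3 - s^2 + 4*s)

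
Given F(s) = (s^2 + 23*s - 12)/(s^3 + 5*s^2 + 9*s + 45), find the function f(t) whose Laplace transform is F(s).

f(t) = sin(3*t) + 4*cos(3*t) - 3*exp(-5*t)

Factor the denominator: s^3 + 5*s^2 + 9*s + 45 = (s + 5)*(s^2 + 9).
Partial fraction decomposition gives [-3/(s + 5)] + [4*s/(s^2 + 9)] + [3/(s^2 + 9)].
Invert each term: -3/(s + 5) ↔ -3e^(-5t); 4·s/(s^2 + 9) ↔ 4cos(3t); 1·3/(s^2 + 9) ↔ sin(3t).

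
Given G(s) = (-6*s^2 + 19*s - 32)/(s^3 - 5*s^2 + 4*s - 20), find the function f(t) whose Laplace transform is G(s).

f(t) = -3*exp(5*t) + 2*sin(2*t) - 3*cos(2*t)

Factor the denominator: s^3 - 5*s^2 + 4*s - 20 = (s - 5)*(s^2 + 4).
Partial fraction decomposition gives [-3/(s - 5)] + [-3*s/(s^2 + 4)] + [4/(s^2 + 4)].
Invert each term: -3/(s - 5) ↔ -3e^(5t); -3·s/(s^2 + 4) ↔ -3cos(2t); 2·2/(s^2 + 4) ↔ 2sin(2t).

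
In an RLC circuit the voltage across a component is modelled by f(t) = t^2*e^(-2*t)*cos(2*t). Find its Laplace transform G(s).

L{cos(2t)} = s/(s^2 + 4).
Multiplying by e^(-2t) shifts s → s + 2, so L{e^(-2*t)*cos(2*t)} = (s + 2)/((s + 2)^2 + 4).
Then apply L{t^2·g(t)} = (-1)^2 d^2/ds^2[H(s)] with H(s) = (s + 2)/((s + 2)^2 + 4):
differentiating 2 times and applying the sign gives 2*(s + 2)*(s^2 + 4*s - 8)/(s^2 + 4*s + 8)^3.

G(s) = 2*(s + 2)*(s^2 + 4*s - 8)/(s^2 + 4*s + 8)^3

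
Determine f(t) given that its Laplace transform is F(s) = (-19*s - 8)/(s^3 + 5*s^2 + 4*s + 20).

Factor the denominator: s^3 + 5*s^2 + 4*s + 20 = (s + 5)*(s^2 + 4).
Partial fraction decomposition gives [3/(s + 5)] + [-3*s/(s^2 + 4)] + [-4/(s^2 + 4)].
Invert each term: 3/(s + 5) ↔ 3e^(-5t); -3·s/(s^2 + 4) ↔ -3cos(2t); -2·2/(s^2 + 4) ↔ -2sin(2t).

f(t) = -2*sin(2*t) - 3*cos(2*t) + 3*exp(-5*t)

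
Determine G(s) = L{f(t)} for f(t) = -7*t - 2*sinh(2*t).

The transform is linear, so treat each term independently.
(-2)·[L{sinh(2t)} = 2/(s^2 - 4)]; (-7)·[L{t} = 1!/s^2 = 1/s^2].

G(s) = -4/(s^2 - 4) - 7/s^2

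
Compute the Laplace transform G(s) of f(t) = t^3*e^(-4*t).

G(s) = 6/(s + 4)^4

L{t^3} = 3!/s^4 = 6/s^4.
By the first shifting theorem, multiplying by e^(-4t) replaces s with s + 4.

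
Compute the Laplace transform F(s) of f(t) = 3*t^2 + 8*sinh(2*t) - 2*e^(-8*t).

By linearity of the Laplace transform, transform each term separately.
(3)·[L{t^2} = 2!/s^3 = 2/s^3]; (-2)·[L{e^(-8t)} = 1/(s + 8)]; (8)·[L{sinh(2t)} = 2/(s^2 - 4)].

F(s) = 16/(s^2 - 4) - 2/(s + 8) + 6/s^3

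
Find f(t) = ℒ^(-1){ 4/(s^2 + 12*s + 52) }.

Rewrite the denominator: s^2 + 12*s + 52 = (s + 6)^2 + 16.
The form in (s + 6) signals a first-shifting-theorem factor e^(-6t).
Since L{sin(4t)} = 4/(s^2 + 16), the inverse is e^(-6*t)*sin(4*t).

f(t) = exp(-6*t)*sin(4*t)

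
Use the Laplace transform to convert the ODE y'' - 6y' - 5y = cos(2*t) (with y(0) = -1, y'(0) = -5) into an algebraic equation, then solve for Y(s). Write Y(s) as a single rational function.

Apply the Laplace transform to the equation.
Using L{y''} = s^2 Y - s·y(0) - y'(0) and L{y'} = sY - y(0), with y(0) = -1, y'(0) = -5, the left side becomes (s^2 - 6*s - 5)Y - (-s + 1).
The right side is L{cos(2*t)} = s/(s^2 + 4).
So (s^2 - 6*s - 5)Y = s/(s^2 + 4) + (-s + 1).
Solve for Y(s) and write it as one ratio of polynomials.

Y(s) = (-s^3 + s^2 - 3*s + 4)/(s^4 - 6*s^3 - s^2 - 24*s - 20)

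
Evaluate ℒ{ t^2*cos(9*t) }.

L{cos(9t)} = s/(s^2 + 81).
Then apply L{t^2·g(t)} = (-1)^2 d^2/ds^2[G(s)] with G(s) = s/(s^2 + 81):
differentiating 2 times and applying the sign gives 2*s*(s^2 - 243)/(s^2 + 81)^3.

2*s*(s^2 - 243)/(s^2 + 81)^3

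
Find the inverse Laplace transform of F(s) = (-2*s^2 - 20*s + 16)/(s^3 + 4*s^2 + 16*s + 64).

-sin(4*t) - 4*cos(4*t) + 2*exp(-4*t)

Factor the denominator: s^3 + 4*s^2 + 16*s + 64 = (s + 4)*(s^2 + 16).
Partial fraction decomposition gives [2/(s + 4)] + [-4*s/(s^2 + 16)] + [-4/(s^2 + 16)].
Invert each term: 2/(s + 4) ↔ 2e^(-4t); -4·s/(s^2 + 16) ↔ -4cos(4t); -1·4/(s^2 + 16) ↔ -sin(4t).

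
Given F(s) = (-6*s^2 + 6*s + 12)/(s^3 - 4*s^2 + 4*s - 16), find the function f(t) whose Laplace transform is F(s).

f(t) = -3*exp(4*t) - 3*sin(2*t) - 3*cos(2*t)

Factor the denominator: s^3 - 4*s^2 + 4*s - 16 = (s - 4)*(s^2 + 4).
Partial fraction decomposition gives [-3/(s - 4)] + [-3*s/(s^2 + 4)] + [-6/(s^2 + 4)].
Invert each term: -3/(s - 4) ↔ -3e^(4t); -3·s/(s^2 + 4) ↔ -3cos(2t); -3·2/(s^2 + 4) ↔ -3sin(2t).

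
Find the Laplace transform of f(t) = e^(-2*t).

L{e^(-2t)} = 1/(s + 2).

1/(s + 2)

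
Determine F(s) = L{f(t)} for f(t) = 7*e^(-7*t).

L{7} = 7/s.
By the first shifting theorem, multiplying by e^(-7t) replaces s with s + 7.

F(s) = 7/(s + 7)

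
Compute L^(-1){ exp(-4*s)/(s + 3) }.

The factor e^(-4s) signals a time shift by c = 4 (second shifting theorem).
L{e^(-3t)} = 1/(s + 3), so L^-1{1/(s + 3)} = exp(-3*t).
Hence the inverse is u(t - 4) times that function evaluated at t - 4.

Heaviside(t - 4)*(exp(-3*t + 12))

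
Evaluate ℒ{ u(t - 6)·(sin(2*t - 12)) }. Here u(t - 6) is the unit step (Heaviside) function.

By the second shifting theorem, L{u(t - c)·g(t - c)} = e^(-cs)·G(s) with c = 6 and G(s) = L{g(t)}.
L{sin(2t)} = 2/(s^2 + 4).

2*exp(-6*s)/(s^2 + 4)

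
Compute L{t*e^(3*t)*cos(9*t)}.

L{cos(9t)} = s/(s^2 + 81).
Multiplying by e^(3t) shifts s → s - 3, so L{e^(3*t)*cos(9*t)} = (s - 3)/((s - 3)^2 + 81).
Then apply L{t·g(t)} = -d/ds[G(s)] with G(s) = (s - 3)/((s - 3)^2 + 81):
differentiating 1 time and applying the sign gives (s - 12)*(s + 6)/(s^2 - 6*s + 90)^2.

(s - 12)*(s + 6)/(s^2 - 6*s + 90)^2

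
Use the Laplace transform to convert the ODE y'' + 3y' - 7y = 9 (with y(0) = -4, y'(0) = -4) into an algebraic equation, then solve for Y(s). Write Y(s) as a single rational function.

Transform both sides with L{·}.
With L{y''} = s^2 Y - s·y(0) - y'(0) and L{y'} = sY - y(0), with y(0) = -4, y'(0) = -4: the LHS transforms to (s^2 + 3*s - 7)Y - (-4*s - 16).
The right side is L{9} = 9/s.
So (s^2 + 3*s - 7)Y = 9/s + (-4*s - 16).
Solve for Y(s) and write it as one ratio of polynomials.

Y(s) = (-4*s^2 - 16*s + 9)/(s^3 + 3*s^2 - 7*s)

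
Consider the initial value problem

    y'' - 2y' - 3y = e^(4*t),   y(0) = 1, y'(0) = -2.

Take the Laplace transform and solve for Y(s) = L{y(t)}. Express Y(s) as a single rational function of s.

Y(s) = (s^2 - 8*s + 17)/(s^3 - 6*s^2 + 5*s + 12)

Transform both sides with L{·}.
Using L{y''} = s^2 Y - s·y(0) - y'(0) and L{y'} = sY - y(0), with y(0) = 1, y'(0) = -2, the left side becomes (s^2 - 2*s - 3)Y - (s - 4).
The right side is L{e^(4*t)} = 1/(s - 4).
So (s^2 - 2*s - 3)Y = 1/(s - 4) + (s - 4).
Divide through and combine into a single rational function.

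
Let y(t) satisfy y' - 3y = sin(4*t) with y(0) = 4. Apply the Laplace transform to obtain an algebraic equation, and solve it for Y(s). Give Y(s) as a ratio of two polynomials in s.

Y(s) = (4*s^2 + 68)/(s^3 - 3*s^2 + 16*s - 48)

Apply the Laplace transform to the equation.
Using L{y'} = sY - y(0) = sY - 4, the left side becomes (s - 3)Y - (4).
The right side is L{sin(4*t)} = 4/(s^2 + 16).
So (s - 3)Y = 4/(s^2 + 16) + (4).
Divide through and combine into a single rational function.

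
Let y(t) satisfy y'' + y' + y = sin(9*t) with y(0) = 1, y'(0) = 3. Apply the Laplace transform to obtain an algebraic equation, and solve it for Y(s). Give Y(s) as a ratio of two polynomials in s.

Y(s) = (s^3 + 4*s^2 + 81*s + 333)/(s^4 + s^3 + 82*s^2 + 81*s + 81)

Transform both sides with L{·}.
The derivative rules (L{y''} = s^2 Y - s·y(0) - y'(0) and L{y'} = sY - y(0), with y(0) = 1, y'(0) = 3) turn the left side into (s^2 + s + 1)Y - (s + 4).
The right side is L{sin(9*t)} = 9/(s^2 + 81).
So (s^2 + s + 1)Y = 9/(s^2 + 81) + (s + 4).
Isolate Y and clear denominators.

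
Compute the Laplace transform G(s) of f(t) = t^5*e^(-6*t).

L{t^5} = 5!/s^6 = 120/s^6.
By the first shifting theorem, multiplying by e^(-6t) replaces s with s + 6.

G(s) = 120/(s + 6)^6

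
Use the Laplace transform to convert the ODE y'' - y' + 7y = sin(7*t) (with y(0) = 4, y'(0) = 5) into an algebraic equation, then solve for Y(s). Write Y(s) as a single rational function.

Y(s) = (4*s^3 + s^2 + 196*s + 56)/(s^4 - s^3 + 56*s^2 - 49*s + 343)

Laplace-transform each side.
With L{y''} = s^2 Y - s·y(0) - y'(0) and L{y'} = sY - y(0), with y(0) = 4, y'(0) = 5: the LHS transforms to (s^2 - s + 7)Y - (4*s + 1).
The right side is L{sin(7*t)} = 7/(s^2 + 49).
So (s^2 - s + 7)Y = 7/(s^2 + 49) + (4*s + 1).
Solve for Y(s) and write it as one ratio of polynomials.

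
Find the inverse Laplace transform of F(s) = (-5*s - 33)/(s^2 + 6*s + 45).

-3*exp(-3*t)*sin(6*t) - 5*exp(-3*t)*cos(6*t)

Complete the square in the denominator: s^2 + 6*s + 45 = (s + 3)^2 + 6^2.
Split the numerator to match: -5*s - 33 = -5·(s + 3) - 3·6.
Invert each term: -5·(s + 3)/((s + 3)^2 + 36) ↔ -5e^(-3t)cos(6t); -3·6/((s + 3)^2 + 36) ↔ -3e^(-3t)sin(6t).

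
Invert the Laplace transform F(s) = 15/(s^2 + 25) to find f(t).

f(t) = 3*sin(5*t)

Since L{sin(5t)} = 5/(s^2 + 25), the inverse is sin(5*t), scaled by 3.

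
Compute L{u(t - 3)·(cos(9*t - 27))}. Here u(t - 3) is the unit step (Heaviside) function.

s*exp(-3*s)/(s^2 + 81)

By the second shifting theorem, L{u(t - c)·g(t - c)} = e^(-cs)·H(s) with c = 3 and H(s) = L{g(t)}.
L{cos(9t)} = s/(s^2 + 81).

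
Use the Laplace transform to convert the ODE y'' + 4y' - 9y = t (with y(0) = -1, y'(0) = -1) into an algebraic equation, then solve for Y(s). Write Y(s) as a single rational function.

Y(s) = (-s^3 - 5*s^2 + 1)/(s^4 + 4*s^3 - 9*s^2)

Transform both sides with L{·}.
With L{y''} = s^2 Y - s·y(0) - y'(0) and L{y'} = sY - y(0), with y(0) = -1, y'(0) = -1: the LHS transforms to (s^2 + 4*s - 9)Y - (-s - 5).
The right side is L{t} = s^(-2).
So (s^2 + 4*s - 9)Y = s^(-2) + (-s - 5).
Isolate Y and clear denominators.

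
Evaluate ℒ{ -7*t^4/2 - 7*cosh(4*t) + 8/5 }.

-7*s/(s^2 - 16) + 8/(5*s) - 84/s^5

By linearity of the Laplace transform, transform each term separately.
L{8/5} = (8/5)/s; (-7/2)·[L{t^4} = 4!/s^5 = 24/s^5]; (-7)·[L{cosh(4t)} = s/(s^2 - 16)].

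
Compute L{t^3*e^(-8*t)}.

L{t^3} = 3!/s^4 = 6/s^4.
By the first shifting theorem, multiplying by e^(-8t) replaces s with s + 8.

6/(s + 8)^4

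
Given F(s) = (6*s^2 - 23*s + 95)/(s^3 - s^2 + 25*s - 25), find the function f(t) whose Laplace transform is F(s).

Factor the denominator: s^3 - s^2 + 25*s - 25 = (s - 1)*(s^2 + 25).
Partial fraction decomposition gives [3/(s - 1)] + [3*s/(s^2 + 25)] + [-20/(s^2 + 25)].
Invert each term: 3/(s - 1) ↔ 3e^(t); 3·s/(s^2 + 25) ↔ 3cos(5t); -4·5/(s^2 + 25) ↔ -4sin(5t).

f(t) = 3*exp(t) - 4*sin(5*t) + 3*cos(5*t)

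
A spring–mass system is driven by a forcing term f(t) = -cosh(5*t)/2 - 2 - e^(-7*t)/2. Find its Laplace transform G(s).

By linearity of the Laplace transform, transform each term separately.
(-1/2)·[L{e^(-7t)} = 1/(s + 7)]; L{-2} = -2/s; (-1/2)·[L{cosh(5t)} = s/(s^2 - 25)].

G(s) = -s/(2*(s^2 - 25)) - 1/(2*(s + 7)) - 2/s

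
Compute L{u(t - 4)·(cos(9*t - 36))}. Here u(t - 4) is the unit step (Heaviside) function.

s*exp(-4*s)/(s^2 + 81)

By the second shifting theorem, L{u(t - c)·g(t - c)} = e^(-cs)·G(s) with c = 4 and G(s) = L{g(t)}.
L{cos(9t)} = s/(s^2 + 81).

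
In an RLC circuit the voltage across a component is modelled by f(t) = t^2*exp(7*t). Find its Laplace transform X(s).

L{e^(7t)} = 1/(s - 7).
Then apply L{t^2·g(t)} = (-1)^2 d^2/ds^2[G(s)] with G(s) = 1/(s - 7):
differentiating 2 times and applying the sign gives 2/(s - 7)^3.

X(s) = 2/(s - 7)^3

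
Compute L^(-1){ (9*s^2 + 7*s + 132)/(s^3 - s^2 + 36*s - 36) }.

4*exp(t) + 2*sin(6*t) + 5*cos(6*t)

Factor the denominator: s^3 - s^2 + 36*s - 36 = (s - 1)*(s^2 + 36).
Partial fraction decomposition gives [4/(s - 1)] + [5*s/(s^2 + 36)] + [12/(s^2 + 36)].
Invert each term: 4/(s - 1) ↔ 4e^(t); 5·s/(s^2 + 36) ↔ 5cos(6t); 2·6/(s^2 + 36) ↔ 2sin(6t).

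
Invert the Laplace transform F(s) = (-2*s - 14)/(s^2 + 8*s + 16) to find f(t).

Factor the denominator: s^2 + 8*s + 16 = (s + 4)^2.
Partial fraction decomposition gives [-2/(s + 4)] + [-6/(s + 4)^2].
Invert each term: -2/(s + 4) ↔ -2e^(-4t); -6/(s + 4)^2 ↔ -6t·e^(-4t).

f(t) = -6*t*exp(-4*t) - 2*exp(-4*t)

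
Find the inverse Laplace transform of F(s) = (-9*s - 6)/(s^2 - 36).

-5*exp(6*t) - 4*exp(-6*t)

Factor the denominator: s^2 - 36 = (s - 6)*(s + 6).
Partial fraction decomposition gives [-5/(s - 6)] + [-4/(s + 6)].
Invert each term: -5/(s - 6) ↔ -5e^(6t); -4/(s + 6) ↔ -4e^(-6t).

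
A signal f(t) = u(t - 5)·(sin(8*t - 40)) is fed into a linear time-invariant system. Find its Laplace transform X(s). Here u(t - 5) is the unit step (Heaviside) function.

By the second shifting theorem, L{u(t - c)·g(t - c)} = e^(-cs)·G(s) with c = 5 and G(s) = L{g(t)}.
L{sin(8t)} = 8/(s^2 + 64).

X(s) = 8*exp(-5*s)/(s^2 + 64)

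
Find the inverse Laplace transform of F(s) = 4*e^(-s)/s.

Heaviside(t - 1)*(4)

The factor e^(-s) signals a time shift by c = 1 (second shifting theorem).
L{4} = 4/s, so L^-1{4/s} = 4.
Hence the inverse is u(t - 1) times that function evaluated at t - 1.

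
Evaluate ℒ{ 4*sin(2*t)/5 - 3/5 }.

8/(5*(s^2 + 4)) - 3/(5*s)

The transform is linear, so treat each term independently.
(4/5)·[L{sin(2t)} = 2/(s^2 + 4)]; L{-3/5} = (-3/5)/s.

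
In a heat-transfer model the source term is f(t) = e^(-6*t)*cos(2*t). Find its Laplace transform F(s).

L{cos(2t)} = s/(s^2 + 4).
By the first shifting theorem, multiplying by e^(-6t) replaces s with s + 6.

F(s) = (s + 6)/((s + 6)^2 + 4)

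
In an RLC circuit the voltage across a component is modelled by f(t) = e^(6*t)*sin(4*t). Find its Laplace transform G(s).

G(s) = 4/((s - 6)^2 + 16)

L{sin(4t)} = 4/(s^2 + 16).
By the first shifting theorem, multiplying by e^(6t) replaces s with s - 6.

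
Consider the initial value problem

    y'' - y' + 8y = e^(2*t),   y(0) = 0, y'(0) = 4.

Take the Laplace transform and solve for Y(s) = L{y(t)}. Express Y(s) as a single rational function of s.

Y(s) = (4*s - 7)/(s^3 - 3*s^2 + 10*s - 16)

Laplace-transform each side.
The derivative rules (L{y''} = s^2 Y - s·y(0) - y'(0) and L{y'} = sY - y(0), with y(0) = 0, y'(0) = 4) turn the left side into (s^2 - s + 8)Y - (4).
The right side is L{e^(2*t)} = 1/(s - 2).
So (s^2 - s + 8)Y = 1/(s - 2) + (4).
Isolate Y and clear denominators.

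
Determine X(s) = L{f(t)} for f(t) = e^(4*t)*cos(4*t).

X(s) = (s - 4)/((s - 4)^2 + 16)

L{cos(4t)} = s/(s^2 + 16).
By the first shifting theorem, multiplying by e^(4t) replaces s with s - 4.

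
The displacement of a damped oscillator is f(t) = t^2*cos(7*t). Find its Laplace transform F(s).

L{cos(7t)} = s/(s^2 + 49).
Then apply L{t^2·g(t)} = (-1)^2 d^2/ds^2[G(s)] with G(s) = s/(s^2 + 49):
differentiating 2 times and applying the sign gives 2*s*(s^2 - 147)/(s^2 + 49)^3.

F(s) = 2*s*(s^2 - 147)/(s^2 + 49)^3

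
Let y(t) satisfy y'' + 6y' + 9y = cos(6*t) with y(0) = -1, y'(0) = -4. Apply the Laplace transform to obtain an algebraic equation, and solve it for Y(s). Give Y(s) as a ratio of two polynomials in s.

Y(s) = (-s^3 - 10*s^2 - 35*s - 360)/(s^4 + 6*s^3 + 45*s^2 + 216*s + 324)

Apply the Laplace transform to the equation.
With L{y''} = s^2 Y - s·y(0) - y'(0) and L{y'} = sY - y(0), with y(0) = -1, y'(0) = -4: the LHS transforms to (s^2 + 6*s + 9)Y - (-s - 10).
The right side is L{cos(6*t)} = s/(s^2 + 36).
So (s^2 + 6*s + 9)Y = s/(s^2 + 36) + (-s - 10).
Divide through and combine into a single rational function.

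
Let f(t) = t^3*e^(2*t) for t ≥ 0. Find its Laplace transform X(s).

X(s) = 6/(s - 2)^4

L{t^3} = 3!/s^4 = 6/s^4.
By the first shifting theorem, multiplying by e^(2t) replaces s with s - 2.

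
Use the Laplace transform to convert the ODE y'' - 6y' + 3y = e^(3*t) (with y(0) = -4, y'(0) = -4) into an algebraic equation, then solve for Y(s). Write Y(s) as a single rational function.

Transform both sides with L{·}.
Using L{y''} = s^2 Y - s·y(0) - y'(0) and L{y'} = sY - y(0), with y(0) = -4, y'(0) = -4, the left side becomes (s^2 - 6*s + 3)Y - (-4*s + 20).
The right side is L{e^(3*t)} = 1/(s - 3).
So (s^2 - 6*s + 3)Y = 1/(s - 3) + (-4*s + 20).
Divide through and combine into a single rational function.

Y(s) = (-4*s^2 + 32*s - 59)/(s^3 - 9*s^2 + 21*s - 9)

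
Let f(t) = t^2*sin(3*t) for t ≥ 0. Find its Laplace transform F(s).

L{sin(3t)} = 3/(s^2 + 9).
Then apply L{t^2·g(t)} = (-1)^2 d^2/ds^2[G(s)] with G(s) = 3/(s^2 + 9):
differentiating 2 times and applying the sign gives 18*(s^2 - 3)/(s^2 + 9)^3.

F(s) = 18*(s^2 - 3)/(s^2 + 9)^3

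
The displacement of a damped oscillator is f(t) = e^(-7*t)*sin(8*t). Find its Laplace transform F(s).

L{sin(8t)} = 8/(s^2 + 64).
By the first shifting theorem, multiplying by e^(-7t) replaces s with s + 7.

F(s) = 8/((s + 7)^2 + 64)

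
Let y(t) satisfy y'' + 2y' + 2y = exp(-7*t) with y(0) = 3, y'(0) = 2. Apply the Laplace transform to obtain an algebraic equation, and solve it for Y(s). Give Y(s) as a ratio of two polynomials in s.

Take the Laplace transform of both sides.
Using L{y''} = s^2 Y - s·y(0) - y'(0) and L{y'} = sY - y(0), with y(0) = 3, y'(0) = 2, the left side becomes (s^2 + 2*s + 2)Y - (3*s + 8).
The right side is L{exp(-7*t)} = 1/(s + 7).
So (s^2 + 2*s + 2)Y = 1/(s + 7) + (3*s + 8).
Isolate Y and clear denominators.

Y(s) = (3*s^2 + 29*s + 57)/(s^3 + 9*s^2 + 16*s + 14)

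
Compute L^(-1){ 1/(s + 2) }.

exp(-2*t)

Since L{e^(-2t)} = 1/(s + 2), the inverse is e^(-2*t).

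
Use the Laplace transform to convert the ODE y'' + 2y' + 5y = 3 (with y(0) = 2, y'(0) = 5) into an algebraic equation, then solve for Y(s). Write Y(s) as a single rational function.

Y(s) = (2*s^2 + 9*s + 3)/(s^3 + 2*s^2 + 5*s)

Apply the Laplace transform to the equation.
With L{y''} = s^2 Y - s·y(0) - y'(0) and L{y'} = sY - y(0), with y(0) = 2, y'(0) = 5: the LHS transforms to (s^2 + 2*s + 5)Y - (2*s + 9).
The right side is L{3} = 3/s.
So (s^2 + 2*s + 5)Y = 3/s + (2*s + 9).
Isolate Y and clear denominators.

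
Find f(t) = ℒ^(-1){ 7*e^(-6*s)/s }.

The factor e^(-6s) signals a time shift by c = 6 (second shifting theorem).
L{7} = 7/s, so L^-1{7/s} = 7.
Hence the inverse is u(t - 6) times that function evaluated at t - 6.

f(t) = Heaviside(t - 6)*(7)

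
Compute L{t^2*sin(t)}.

L{sin(t)} = 1/(s^2 + 1).
Then apply L{t^2·g(t)} = (-1)^2 d^2/ds^2[H(s)] with H(s) = 1/(s^2 + 1):
differentiating 2 times and applying the sign gives 2*(3*s^2 - 1)/(s^2 + 1)^3.

2*(3*s^2 - 1)/(s^2 + 1)^3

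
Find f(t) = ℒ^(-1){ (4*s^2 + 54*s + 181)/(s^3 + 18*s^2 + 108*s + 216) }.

Factor the denominator: s^3 + 18*s^2 + 108*s + 216 = (s + 6)^3.
Partial fraction decomposition gives [4/(s + 6)] + [6/(s + 6)^2] + [(s + 6)^(-3)].
Invert each term: 4/(s + 6) ↔ 4e^(-6t); 6/(s + 6)^2 ↔ 6t·e^(-6t); 1/(s + 6)^3 ↔ (1/2)t^2·e^(-6t).

f(t) = t^2*exp(-6*t)/2 + 6*t*exp(-6*t) + 4*exp(-6*t)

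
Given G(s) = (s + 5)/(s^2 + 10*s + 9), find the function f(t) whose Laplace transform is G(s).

Rewrite the denominator: s^2 + 10*s + 9 = (s + 5)^2 - 16.
The form in (s + 5) signals a first-shifting-theorem factor e^(-5t).
Since L{cosh(4t)} = s/(s^2 - 16), the inverse is exp(-5*t)*cosh(4*t).

f(t) = exp(-5*t)*cosh(4*t)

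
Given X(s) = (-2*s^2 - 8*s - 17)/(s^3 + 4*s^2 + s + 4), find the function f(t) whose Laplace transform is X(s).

f(t) = -4*sin(t) - cos(t) - exp(-4*t)

Factor the denominator: s^3 + 4*s^2 + s + 4 = (s + 4)*(s^2 + 1).
Partial fraction decomposition gives [-1/(s + 4)] + [-s/(s^2 + 1)] + [-4/(s^2 + 1)].
Invert each term: -1/(s + 4) ↔ -e^(-4t); -1·s/(s^2 + 1) ↔ -cos(t); -4·1/(s^2 + 1) ↔ -4sin(t).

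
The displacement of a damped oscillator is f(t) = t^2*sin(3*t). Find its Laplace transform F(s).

L{sin(3t)} = 3/(s^2 + 9).
Then apply L{t^2·g(t)} = (-1)^2 d^2/ds^2[G(s)] with G(s) = 3/(s^2 + 9):
differentiating 2 times and applying the sign gives 18*(s^2 - 3)/(s^2 + 9)^3.

F(s) = 18*(s^2 - 3)/(s^2 + 9)^3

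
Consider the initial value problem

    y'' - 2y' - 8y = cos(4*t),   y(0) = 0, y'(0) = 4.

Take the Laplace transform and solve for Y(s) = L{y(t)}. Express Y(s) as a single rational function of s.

Y(s) = (4*s^2 + s + 64)/(s^4 - 2*s^3 + 8*s^2 - 32*s - 128)

Apply the Laplace transform to the equation.
With L{y''} = s^2 Y - s·y(0) - y'(0) and L{y'} = sY - y(0), with y(0) = 0, y'(0) = 4: the LHS transforms to (s^2 - 2*s - 8)Y - (4).
The right side is L{cos(4*t)} = s/(s^2 + 16).
So (s^2 - 2*s - 8)Y = s/(s^2 + 16) + (4).
Isolate Y and clear denominators.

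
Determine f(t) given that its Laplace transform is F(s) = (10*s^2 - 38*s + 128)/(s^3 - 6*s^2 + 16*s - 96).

f(t) = 5*exp(6*t) - 2*sin(4*t) + 5*cos(4*t)

Factor the denominator: s^3 - 6*s^2 + 16*s - 96 = (s - 6)*(s^2 + 16).
Partial fraction decomposition gives [5/(s - 6)] + [5*s/(s^2 + 16)] + [-8/(s^2 + 16)].
Invert each term: 5/(s - 6) ↔ 5e^(6t); 5·s/(s^2 + 16) ↔ 5cos(4t); -2·4/(s^2 + 16) ↔ -2sin(4t).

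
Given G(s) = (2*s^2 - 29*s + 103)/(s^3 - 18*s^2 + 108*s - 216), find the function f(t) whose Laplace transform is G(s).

f(t) = t^2*exp(6*t)/2 - 5*t*exp(6*t) + 2*exp(6*t)

Factor the denominator: s^3 - 18*s^2 + 108*s - 216 = (s - 6)^3.
Partial fraction decomposition gives [2/(s - 6)] + [-5/(s - 6)^2] + [(s - 6)^(-3)].
Invert each term: 2/(s - 6) ↔ 2e^(6t); -5/(s - 6)^2 ↔ -5t·e^(6t); 1/(s - 6)^3 ↔ (1/2)t^2·e^(6t).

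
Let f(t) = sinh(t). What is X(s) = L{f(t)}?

L{sinh(t)} = 1/(s^2 - 1).

X(s) = 1/(s^2 - 1)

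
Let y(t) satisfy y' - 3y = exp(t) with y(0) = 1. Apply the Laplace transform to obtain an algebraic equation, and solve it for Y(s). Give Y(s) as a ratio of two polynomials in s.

Take the Laplace transform of both sides.
The derivative rules (L{y'} = sY - y(0) = sY - 1) turn the left side into (s - 3)Y - (1).
The right side is L{exp(t)} = 1/(s - 1).
So (s - 3)Y = 1/(s - 1) + (1).
Solve for Y(s) and write it as one ratio of polynomials.

Y(s) = s/(s^2 - 4*s + 3)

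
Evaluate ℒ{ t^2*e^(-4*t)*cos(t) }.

L{cos(t)} = s/(s^2 + 1).
Multiplying by e^(-4t) shifts s → s + 4, so L{e^(-4*t)*cos(t)} = (s + 4)/((s + 4)^2 + 1).
Then apply L{t^2·g(t)} = (-1)^2 d^2/ds^2[H(s)] with H(s) = (s + 4)/((s + 4)^2 + 1):
differentiating 2 times and applying the sign gives 2*(s + 4)*(s^2 + 8*s + 13)/(s^2 + 8*s + 17)^3.

2*(s + 4)*(s^2 + 8*s + 13)/(s^2 + 8*s + 17)^3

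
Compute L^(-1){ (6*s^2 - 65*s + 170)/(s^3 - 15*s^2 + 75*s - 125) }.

-5*t^2*exp(5*t)/2 - 5*t*exp(5*t) + 6*exp(5*t)

Factor the denominator: s^3 - 15*s^2 + 75*s - 125 = (s - 5)^3.
Partial fraction decomposition gives [6/(s - 5)] + [-5/(s - 5)^2] + [-5/(s - 5)^3].
Invert each term: 6/(s - 5) ↔ 6e^(5t); -5/(s - 5)^2 ↔ -5t·e^(5t); -5/(s - 5)^3 ↔ (-5/2)t^2·e^(5t).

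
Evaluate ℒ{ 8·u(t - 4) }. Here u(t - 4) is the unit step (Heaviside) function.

8*exp(-4*s)/s

By the second shifting theorem, L{u(t - c)·g(t - c)} = e^(-cs)·G(s) with c = 4 and G(s) = L{g(t)}.
L{8} = 8/s.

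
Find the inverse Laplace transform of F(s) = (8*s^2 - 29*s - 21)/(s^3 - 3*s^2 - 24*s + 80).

Factor the denominator: s^3 - 3*s^2 - 24*s + 80 = (s - 4)^2*(s + 5).
Partial fraction decomposition gives [4/(s - 4)] + [-1/(s - 4)^2] + [4/(s + 5)].
Invert each term: 4/(s - 4) ↔ 4e^(4t); -1/(s - 4)^2 ↔ -t·e^(4t); 4/(s + 5) ↔ 4e^(-5t).

-t*exp(4*t) + 4*exp(4*t) + 4*exp(-5*t)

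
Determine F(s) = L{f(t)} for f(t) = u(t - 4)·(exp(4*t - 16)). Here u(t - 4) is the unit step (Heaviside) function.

By the second shifting theorem, L{u(t - c)·g(t - c)} = e^(-cs)·G(s) with c = 4 and G(s) = L{g(t)}.
L{e^(4t)} = 1/(s - 4).

F(s) = exp(-4*s)/(s - 4)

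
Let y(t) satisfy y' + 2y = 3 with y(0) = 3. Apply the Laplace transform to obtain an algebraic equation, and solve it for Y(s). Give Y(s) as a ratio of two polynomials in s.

Transform both sides with L{·}.
With L{y'} = sY - y(0) = sY - 3: the LHS transforms to (s + 2)Y - (3).
The right side is L{3} = 3/s.
So (s + 2)Y = 3/s + (3).
Solve for Y(s) and write it as one ratio of polynomials.

Y(s) = (3*s + 3)/(s^2 + 2*s)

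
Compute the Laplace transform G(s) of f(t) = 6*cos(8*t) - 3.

G(s) = 6*s/(s^2 + 64) - 3/s

Apply the Laplace transform termwise.
L{-3} = -3/s; (6)·[L{cos(8t)} = s/(s^2 + 64)].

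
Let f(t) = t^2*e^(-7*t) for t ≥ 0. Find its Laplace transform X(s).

X(s) = 2/(s + 7)^3

L{e^(-7t)} = 1/(s + 7).
Then apply L{t^2·g(t)} = (-1)^2 d^2/ds^2[G(s)] with G(s) = 1/(s + 7):
differentiating 2 times and applying the sign gives 2/(s + 7)^3.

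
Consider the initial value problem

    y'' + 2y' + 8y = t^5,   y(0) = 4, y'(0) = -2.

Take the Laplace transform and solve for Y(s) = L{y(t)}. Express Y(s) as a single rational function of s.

Y(s) = (4*s^7 + 6*s^6 + 120)/(s^8 + 2*s^7 + 8*s^6)

Take the Laplace transform of both sides.
Using L{y''} = s^2 Y - s·y(0) - y'(0) and L{y'} = sY - y(0), with y(0) = 4, y'(0) = -2, the left side becomes (s^2 + 2*s + 8)Y - (4*s + 6).
The right side is L{t^5} = 120/s^6.
So (s^2 + 2*s + 8)Y = 120/s^6 + (4*s + 6).
Divide through and combine into a single rational function.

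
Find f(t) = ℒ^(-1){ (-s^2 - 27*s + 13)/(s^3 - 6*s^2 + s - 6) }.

f(t) = -5*exp(6*t) - 3*sin(t) + 4*cos(t)

Factor the denominator: s^3 - 6*s^2 + s - 6 = (s - 6)*(s^2 + 1).
Partial fraction decomposition gives [-5/(s - 6)] + [4*s/(s^2 + 1)] + [-3/(s^2 + 1)].
Invert each term: -5/(s - 6) ↔ -5e^(6t); 4·s/(s^2 + 1) ↔ 4cos(t); -3·1/(s^2 + 1) ↔ -3sin(t).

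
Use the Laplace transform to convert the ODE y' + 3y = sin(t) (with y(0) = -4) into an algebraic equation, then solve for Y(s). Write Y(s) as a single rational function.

Y(s) = (-4*s^2 - 3)/(s^3 + 3*s^2 + s + 3)

Apply the Laplace transform to the equation.
With L{y'} = sY - y(0) = sY - (-4): the LHS transforms to (s + 3)Y - (-4).
The right side is L{sin(t)} = 1/(s^2 + 1).
So (s + 3)Y = 1/(s^2 + 1) + (-4).
Solve for Y(s) and write it as one ratio of polynomials.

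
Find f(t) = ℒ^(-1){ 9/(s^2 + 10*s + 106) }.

f(t) = exp(-5*t)*sin(9*t)

Rewrite the denominator: s^2 + 10*s + 106 = (s + 5)^2 + 81.
The form in (s + 5) signals a first-shifting-theorem factor e^(-5t).
Since L{sin(9t)} = 9/(s^2 + 81), the inverse is exp(-5*t)*sin(9*t).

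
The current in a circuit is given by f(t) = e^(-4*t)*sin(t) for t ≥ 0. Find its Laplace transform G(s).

G(s) = 1/((s + 4)^2 + 1)

L{sin(t)} = 1/(s^2 + 1).
By the first shifting theorem, multiplying by e^(-4t) replaces s with s + 4.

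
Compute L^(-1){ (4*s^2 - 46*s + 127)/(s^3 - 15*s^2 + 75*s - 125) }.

Factor the denominator: s^3 - 15*s^2 + 75*s - 125 = (s - 5)^3.
Partial fraction decomposition gives [4/(s - 5)] + [-6/(s - 5)^2] + [-3/(s - 5)^3].
Invert each term: 4/(s - 5) ↔ 4e^(5t); -6/(s - 5)^2 ↔ -6t·e^(5t); -3/(s - 5)^3 ↔ (-3/2)t^2·e^(5t).

-3*t^2*exp(5*t)/2 - 6*t*exp(5*t) + 4*exp(5*t)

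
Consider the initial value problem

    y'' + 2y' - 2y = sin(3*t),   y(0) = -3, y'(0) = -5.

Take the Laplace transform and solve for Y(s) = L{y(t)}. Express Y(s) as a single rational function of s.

Y(s) = (-3*s^3 - 11*s^2 - 27*s - 96)/(s^4 + 2*s^3 + 7*s^2 + 18*s - 18)

Laplace-transform each side.
The derivative rules (L{y''} = s^2 Y - s·y(0) - y'(0) and L{y'} = sY - y(0), with y(0) = -3, y'(0) = -5) turn the left side into (s^2 + 2*s - 2)Y - (-3*s - 11).
The right side is L{sin(3*t)} = 3/(s^2 + 9).
So (s^2 + 2*s - 2)Y = 3/(s^2 + 9) + (-3*s - 11).
Solve for Y(s) and write it as one ratio of polynomials.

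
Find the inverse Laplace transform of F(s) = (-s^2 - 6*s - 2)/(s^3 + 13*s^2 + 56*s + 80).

Factor the denominator: s^3 + 13*s^2 + 56*s + 80 = (s + 4)^2*(s + 5).
Partial fraction decomposition gives [-4/(s + 4)] + [6/(s + 4)^2] + [3/(s + 5)].
Invert each term: -4/(s + 4) ↔ -4e^(-4t); 6/(s + 4)^2 ↔ 6t·e^(-4t); 3/(s + 5) ↔ 3e^(-5t).

6*t*exp(-4*t) - 4*exp(-4*t) + 3*exp(-5*t)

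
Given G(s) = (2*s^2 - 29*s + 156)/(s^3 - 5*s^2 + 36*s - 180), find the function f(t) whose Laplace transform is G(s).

Factor the denominator: s^3 - 5*s^2 + 36*s - 180 = (s - 5)*(s^2 + 36).
Partial fraction decomposition gives [1/(s - 5)] + [s/(s^2 + 36)] + [-24/(s^2 + 36)].
Invert each term: 1/(s - 5) ↔ e^(5t); 1·s/(s^2 + 36) ↔ cos(6t); -4·6/(s^2 + 36) ↔ -4sin(6t).

f(t) = exp(5*t) - 4*sin(6*t) + cos(6*t)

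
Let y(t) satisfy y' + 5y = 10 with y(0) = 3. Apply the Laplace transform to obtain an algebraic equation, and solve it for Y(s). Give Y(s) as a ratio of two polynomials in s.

Y(s) = (3*s + 10)/(s^2 + 5*s)

Laplace-transform each side.
The derivative rules (L{y'} = sY - y(0) = sY - 3) turn the left side into (s + 5)Y - (3).
The right side is L{10} = 10/s.
So (s + 5)Y = 10/s + (3).
Divide through and combine into a single rational function.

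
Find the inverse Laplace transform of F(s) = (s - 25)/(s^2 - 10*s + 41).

-5*exp(5*t)*sin(4*t) + exp(5*t)*cos(4*t)

Complete the square in the denominator: s^2 - 10*s + 41 = (s - 5)^2 + 4^2.
Split the numerator to match: s - 25 = 1·(s - 5) - 5·4.
Invert each term: 1·(s - 5)/((s - 5)^2 + 16) ↔ e^(5t)cos(4t); -5·4/((s - 5)^2 + 16) ↔ -5e^(5t)sin(4t).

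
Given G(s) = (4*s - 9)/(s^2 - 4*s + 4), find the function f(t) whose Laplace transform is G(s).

Factor the denominator: s^2 - 4*s + 4 = (s - 2)^2.
Partial fraction decomposition gives [4/(s - 2)] + [-1/(s - 2)^2].
Invert each term: 4/(s - 2) ↔ 4e^(2t); -1/(s - 2)^2 ↔ -t·e^(2t).

f(t) = -t*exp(2*t) + 4*exp(2*t)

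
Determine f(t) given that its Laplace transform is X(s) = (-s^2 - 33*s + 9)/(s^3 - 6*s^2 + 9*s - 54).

Factor the denominator: s^3 - 6*s^2 + 9*s - 54 = (s - 6)*(s^2 + 9).
Partial fraction decomposition gives [-5/(s - 6)] + [4*s/(s^2 + 9)] + [-9/(s^2 + 9)].
Invert each term: -5/(s - 6) ↔ -5e^(6t); 4·s/(s^2 + 9) ↔ 4cos(3t); -3·3/(s^2 + 9) ↔ -3sin(3t).

f(t) = -5*exp(6*t) - 3*sin(3*t) + 4*cos(3*t)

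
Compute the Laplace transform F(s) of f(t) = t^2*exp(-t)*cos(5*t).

F(s) = 2*(s + 1)*(s^2 + 2*s - 74)/(s^2 + 2*s + 26)^3

L{cos(5t)} = s/(s^2 + 25).
Multiplying by e^(-t) shifts s → s + 1, so L{exp(-t)*cos(5*t)} = (s + 1)/((s + 1)^2 + 25).
Then apply L{t^2·g(t)} = (-1)^2 d^2/ds^2[G(s)] with G(s) = (s + 1)/((s + 1)^2 + 25):
differentiating 2 times and applying the sign gives 2*(s + 1)*(s^2 + 2*s - 74)/(s^2 + 2*s + 26)^3.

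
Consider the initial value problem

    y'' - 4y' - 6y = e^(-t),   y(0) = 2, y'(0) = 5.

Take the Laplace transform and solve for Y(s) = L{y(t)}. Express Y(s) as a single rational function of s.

Y(s) = (2*s^2 - s - 2)/(s^3 - 3*s^2 - 10*s - 6)

Take the Laplace transform of both sides.
The derivative rules (L{y''} = s^2 Y - s·y(0) - y'(0) and L{y'} = sY - y(0), with y(0) = 2, y'(0) = 5) turn the left side into (s^2 - 4*s - 6)Y - (2*s - 3).
The right side is L{e^(-t)} = 1/(s + 1).
So (s^2 - 4*s - 6)Y = 1/(s + 1) + (2*s - 3).
Solve for Y(s) and write it as one ratio of polynomials.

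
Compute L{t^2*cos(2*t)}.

2*s*(s^2 - 12)/(s^2 + 4)^3

L{cos(2t)} = s/(s^2 + 4).
Then apply L{t^2·g(t)} = (-1)^2 d^2/ds^2[G(s)] with G(s) = s/(s^2 + 4):
differentiating 2 times and applying the sign gives 2*s*(s^2 - 12)/(s^2 + 4)^3.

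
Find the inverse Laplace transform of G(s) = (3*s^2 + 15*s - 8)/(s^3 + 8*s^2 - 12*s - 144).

Factor the denominator: s^3 + 8*s^2 - 12*s - 144 = (s - 4)*(s + 6)^2.
Partial fraction decomposition gives [2/(s + 6)] + [-1/(s + 6)^2] + [1/(s - 4)].
Invert each term: 2/(s + 6) ↔ 2e^(-6t); -1/(s + 6)^2 ↔ -t·e^(-6t); 1/(s - 4) ↔ e^(4t).

-t*exp(-6*t) + exp(4*t) + 2*exp(-6*t)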